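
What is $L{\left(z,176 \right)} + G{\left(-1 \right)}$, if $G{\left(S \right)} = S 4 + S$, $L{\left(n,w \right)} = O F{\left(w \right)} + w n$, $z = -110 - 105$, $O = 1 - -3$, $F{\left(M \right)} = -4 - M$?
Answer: $-38565$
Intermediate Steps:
$O = 4$ ($O = 1 + 3 = 4$)
$z = -215$ ($z = -110 - 105 = -215$)
$L{\left(n,w \right)} = -16 - 4 w + n w$ ($L{\left(n,w \right)} = 4 \left(-4 - w\right) + w n = \left(-16 - 4 w\right) + n w = -16 - 4 w + n w$)
$G{\left(S \right)} = 5 S$ ($G{\left(S \right)} = 4 S + S = 5 S$)
$L{\left(z,176 \right)} + G{\left(-1 \right)} = \left(-16 - 704 - 37840\right) + 5 \left(-1\right) = \left(-16 - 704 - 37840\right) - 5 = -38560 - 5 = -38565$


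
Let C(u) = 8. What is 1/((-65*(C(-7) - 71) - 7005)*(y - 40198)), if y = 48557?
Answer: -1/24324690 ≈ -4.1110e-8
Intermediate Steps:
1/((-65*(C(-7) - 71) - 7005)*(y - 40198)) = 1/((-65*(8 - 71) - 7005)*(48557 - 40198)) = 1/((-65*(-63) - 7005)*8359) = 1/((4095 - 7005)*8359) = 1/(-2910*8359) = 1/(-24324690) = -1/24324690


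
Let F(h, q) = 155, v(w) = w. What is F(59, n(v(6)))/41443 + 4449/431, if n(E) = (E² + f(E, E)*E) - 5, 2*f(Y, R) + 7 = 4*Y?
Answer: 184446712/17861933 ≈ 10.326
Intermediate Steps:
f(Y, R) = -7/2 + 2*Y (f(Y, R) = -7/2 + (4*Y)/2 = -7/2 + 2*Y)
n(E) = -5 + E² + E*(-7/2 + 2*E) (n(E) = (E² + (-7/2 + 2*E)*E) - 5 = (E² + E*(-7/2 + 2*E)) - 5 = -5 + E² + E*(-7/2 + 2*E))
F(59, n(v(6)))/41443 + 4449/431 = 155/41443 + 4449/431 = 184446712/17861933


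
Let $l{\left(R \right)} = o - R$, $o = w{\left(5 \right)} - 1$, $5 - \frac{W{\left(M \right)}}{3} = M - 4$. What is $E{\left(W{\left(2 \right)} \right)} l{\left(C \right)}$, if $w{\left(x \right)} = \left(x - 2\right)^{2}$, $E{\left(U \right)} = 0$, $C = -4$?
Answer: $0$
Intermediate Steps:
$W{\left(M \right)} = 27 - 3 M$ ($W{\left(M \right)} = 15 - 3 \left(M - 4\right) = 15 - 3 \left(-4 + M\right) = 15 - \left(-12 + 3 M\right) = 27 - 3 M$)
$w{\left(x \right)} = \left(-2 + x\right)^{2}$
$o = 8$ ($o = \left(-2 + 5\right)^{2} - 1 = 3^{2} - 1 = 9 - 1 = 8$)
$l{\left(R \right)} = 8 - R$
$E{\left(W{\left(2 \right)} \right)} l{\left(C \right)} = 0 \left(8 - -4\right) = 0 \left(8 + 4\right) = 0 \cdot 12 = 0$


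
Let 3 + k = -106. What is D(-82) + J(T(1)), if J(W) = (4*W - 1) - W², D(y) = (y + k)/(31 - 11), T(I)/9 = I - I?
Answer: -211/20 ≈ -10.550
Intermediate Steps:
k = -109 (k = -3 - 106 = -109)
T(I) = 0 (T(I) = 9*(I - I) = 9*0 = 0)
D(y) = -109/20 + y/20 (D(y) = (y - 109)/(31 - 11) = (-109 + y)/20 = (-109 + y)*(1/20) = -109/20 + y/20)
J(W) = -1 - W² + 4*W (J(W) = (-1 + 4*W) - W² = -1 - W² + 4*W)
D(-82) + J(T(1)) = (-109/20 + (1/20)*(-82)) + (-1 - 1*0² + 4*0) = (-109/20 - 41/10) + (-1 - 1*0 + 0) = -191/20 + (-1 + 0 + 0) = -191/20 - 1 = -211/20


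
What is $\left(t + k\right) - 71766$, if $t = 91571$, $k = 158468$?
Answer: $178273$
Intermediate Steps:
$\left(t + k\right) - 71766 = \left(91571 + 158468\right) - 71766 = 250039 - 71766 = 178273$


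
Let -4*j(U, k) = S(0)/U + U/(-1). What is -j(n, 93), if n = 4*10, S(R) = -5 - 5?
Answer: -161/16 ≈ -10.063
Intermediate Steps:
S(R) = -10
n = 40
j(U, k) = U/4 + 5/(2*U) (j(U, k) = -(-10/U + U/(-1))/4 = -(-10/U + U*(-1))/4 = -(-10/U - U)/4 = -(-U - 10/U)/4 = U/4 + 5/(2*U))
-j(n, 93) = -(10 + 40**2)/(4*40) = -(10 + 1600)/(4*40) = -1610/(4*40) = -1*161/16 = -161/16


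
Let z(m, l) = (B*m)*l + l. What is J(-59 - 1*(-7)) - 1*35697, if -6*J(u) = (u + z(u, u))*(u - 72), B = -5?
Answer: -951779/3 ≈ -3.1726e+5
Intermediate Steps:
z(m, l) = l - 5*l*m (z(m, l) = (-5*m)*l + l = -5*l*m + l = l - 5*l*m)
J(u) = -(-72 + u)*(u + u*(1 - 5*u))/6 (J(u) = -(u + u*(1 - 5*u))*(u - 72)/6 = -(u + u*(1 - 5*u))*(-72 + u)/6 = -(-72 + u)*(u + u*(1 - 5*u))/6)
J(-59 - 1*(-7)) - 1*35697 = (-59 - 1*(-7))*(144 - 362*(-59 - 1*(-7)) + 5*(-59 - 1*(-7))²)/6 - 1*35697 = (-59 + 7)*(144 - 362*(-59 + 7) + 5*(-59 + 7)²)/6 - 35697 = (⅙)*(-52)*(144 - 362*(-52) + 5*(-52)²) - 35697 = (⅙)*(-52)*(144 + 18824 + 5*2704) - 35697 = (⅙)*(-52)*(144 + 18824 + 13520) - 35697 = (⅙)*(-52)*32488 - 35697 = -844688/3 - 35697 = -951779/3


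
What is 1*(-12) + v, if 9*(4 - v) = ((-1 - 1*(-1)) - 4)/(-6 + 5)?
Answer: -76/9 ≈ -8.4444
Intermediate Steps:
v = 32/9 (v = 4 - ((-1 - 1*(-1)) - 4)/(9*(-6 + 5)) = 4 - ((-1 + 1) - 4)/(9*(-1)) = 4 - (0 - 4)*(-1)/9 = 4 - (-4)*(-1)/9 = 4 - ⅑*4 = 4 - 4/9 = 32/9 ≈ 3.5556)
1*(-12) + v = 1*(-12) + 32/9 = -12 + 32/9 = -76/9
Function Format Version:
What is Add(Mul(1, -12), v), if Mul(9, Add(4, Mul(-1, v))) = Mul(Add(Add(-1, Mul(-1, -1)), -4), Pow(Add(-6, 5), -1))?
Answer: Rational(-76, 9) ≈ -8.4444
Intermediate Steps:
v = Rational(32, 9) (v = Add(4, Mul(Rational(-1, 9), Mul(Add(Add(-1, Mul(-1, -1)), -4), Pow(Add(-6, 5), -1)))) = Add(4, Mul(Rational(-1, 9), Mul(Add(Add(-1, 1), -4), Pow(-1, -1)))) = Add(4, Mul(Rational(-1, 9), Mul(Add(0, -4), -1))) = Add(4, Mul(Rational(-1, 9), Mul(-4, -1))) = Add(4, Mul(Rational(-1, 9), 4)) = Add(4, Rational(-4, 9)) = Rational(32, 9) ≈ 3.5556)
Add(Mul(1, -12), v) = Add(Mul(1, -12), Rational(32, 9)) = Add(-12, Rational(32, 9)) = Rational(-76, 9)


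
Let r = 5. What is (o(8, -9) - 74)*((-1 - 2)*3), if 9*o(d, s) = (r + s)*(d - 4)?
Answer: 682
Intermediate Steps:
o(d, s) = (-4 + d)*(5 + s)/9 (o(d, s) = ((5 + s)*(d - 4))/9 = ((5 + s)*(-4 + d))/9 = ((-4 + d)*(5 + s))/9 = (-4 + d)*(5 + s)/9)
(o(8, -9) - 74)*((-1 - 2)*3) = ((-20/9 - 4/9*(-9) + (5/9)*8 + (⅑)*8*(-9)) - 74)*((-1 - 2)*3) = ((-20/9 + 4 + 40/9 - 8) - 74)*(-3*3) = (-16/9 - 74)*(-9) = -682/9*(-9) = 682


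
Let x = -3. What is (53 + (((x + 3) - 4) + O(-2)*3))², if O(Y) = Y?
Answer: 1849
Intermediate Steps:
(53 + (((x + 3) - 4) + O(-2)*3))² = (53 + (((-3 + 3) - 4) - 2*3))² = (53 + ((0 - 4) - 6))² = (53 + (-4 - 6))² = (53 - 10)² = 43² = 1849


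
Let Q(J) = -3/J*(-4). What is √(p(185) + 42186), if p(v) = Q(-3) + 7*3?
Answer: √42203 ≈ 205.43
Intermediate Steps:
Q(J) = 12/J
p(v) = 17 (p(v) = 12/(-3) + 7*3 = 12*(-⅓) + 21 = -4 + 21 = 17)
√(p(185) + 42186) = √(17 + 42186) = √42203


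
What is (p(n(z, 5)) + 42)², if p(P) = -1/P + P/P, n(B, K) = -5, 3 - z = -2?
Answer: 46656/25 ≈ 1866.2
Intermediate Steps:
z = 5 (z = 3 - 1*(-2) = 3 + 2 = 5)
p(P) = 1 - 1/P (p(P) = -1/P + 1 = 1 - 1/P)
(p(n(z, 5)) + 42)² = ((-1 - 5)/(-5) + 42)² = (-⅕*(-6) + 42)² = (6/5 + 42)² = (216/5)² = 46656/25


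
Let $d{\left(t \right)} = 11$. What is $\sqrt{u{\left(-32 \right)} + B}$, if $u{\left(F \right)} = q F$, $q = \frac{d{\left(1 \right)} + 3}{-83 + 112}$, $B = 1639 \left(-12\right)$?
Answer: $\frac{2 i \sqrt{4138445}}{29} \approx 140.3 i$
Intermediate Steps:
$B = -19668$
$q = \frac{14}{29}$ ($q = \frac{11 + 3}{-83 + 112} = \frac{14}{29} \approx 0.48276$)
$u{\left(F \right)} = \frac{14 F}{29}$
$\sqrt{u{\left(-32 \right)} + B} = \sqrt{\frac{14}{29} \left(-32\right) - 19668} = \sqrt{- \frac{448}{29} - 19668} = \sqrt{- \frac{570820}{29}} = \frac{2 i \sqrt{4138445}}{29}$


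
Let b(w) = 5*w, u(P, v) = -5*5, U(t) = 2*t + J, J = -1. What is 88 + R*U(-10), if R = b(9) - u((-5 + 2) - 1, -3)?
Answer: -1382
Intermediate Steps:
U(t) = -1 + 2*t (U(t) = 2*t - 1 = -1 + 2*t)
u(P, v) = -25
R = 70 (R = 5*9 - 1*(-25) = 45 + 25 = 70)
88 + R*U(-10) = 88 + 70*(-1 + 2*(-10)) = 88 + 70*(-1 - 20) = 88 + 70*(-21) = 88 - 1470 = -1382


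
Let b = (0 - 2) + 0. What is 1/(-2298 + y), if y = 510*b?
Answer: -1/3318 ≈ -0.00030139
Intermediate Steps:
b = -2 (b = -2 + 0 = -2)
y = -1020 (y = 510*(-2) = -1020)
1/(-2298 + y) = 1/(-2298 - 1020) = 1/(-3318) = -1/3318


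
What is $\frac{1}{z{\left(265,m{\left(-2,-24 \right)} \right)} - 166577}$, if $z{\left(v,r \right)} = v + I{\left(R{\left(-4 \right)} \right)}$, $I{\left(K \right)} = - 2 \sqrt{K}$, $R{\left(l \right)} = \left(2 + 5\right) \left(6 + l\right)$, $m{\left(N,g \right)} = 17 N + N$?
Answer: $- \frac{20789}{3457460161} + \frac{\sqrt{14}}{13829840644} \approx -6.0125 \cdot 10^{-6}$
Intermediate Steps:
$m{\left(N,g \right)} = 18 N$
$R{\left(l \right)} = 42 + 7 l$ ($R{\left(l \right)} = 7 \left(6 + l\right) = 42 + 7 l$)
$z{\left(v,r \right)} = v - 2 \sqrt{14}$ ($z{\left(v,r \right)} = v - 2 \sqrt{42 + 7 \left(-4\right)} = v - 2 \sqrt{42 - 28} = v - 2 \sqrt{14}$)
$\frac{1}{z{\left(265,m{\left(-2,-24 \right)} \right)} - 166577} = \frac{1}{\left(265 - 2 \sqrt{14}\right) - 166577} = \frac{1}{-166312 - 2 \sqrt{14}}$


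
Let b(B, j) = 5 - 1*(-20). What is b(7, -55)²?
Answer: 625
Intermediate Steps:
b(B, j) = 25 (b(B, j) = 5 + 20 = 25)
b(7, -55)² = 25² = 625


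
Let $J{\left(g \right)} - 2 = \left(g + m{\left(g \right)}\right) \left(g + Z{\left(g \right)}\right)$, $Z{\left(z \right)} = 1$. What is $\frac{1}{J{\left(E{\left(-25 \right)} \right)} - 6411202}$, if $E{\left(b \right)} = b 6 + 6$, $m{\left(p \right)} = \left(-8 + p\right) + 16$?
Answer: $- \frac{1}{6371160} \approx -1.5696 \cdot 10^{-7}$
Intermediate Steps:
$m{\left(p \right)} = 8 + p$
$E{\left(b \right)} = 6 + 6 b$ ($E{\left(b \right)} = 6 b + 6 = 6 + 6 b$)
$J{\left(g \right)} = 2 + \left(1 + g\right) \left(8 + 2 g\right)$ ($J{\left(g \right)} = 2 + \left(g + \left(8 + g\right)\right) \left(g + 1\right) = 2 + \left(8 + 2 g\right) \left(1 + g\right) = 2 + \left(1 + g\right) \left(8 + 2 g\right)$)
$\frac{1}{J{\left(E{\left(-25 \right)} \right)} - 6411202} = \frac{1}{\left(10 + 2 \left(6 + 6 \left(-25\right)\right)^{2} + 10 \left(6 + 6 \left(-25\right)\right)\right) - 6411202} = \frac{1}{\left(10 + 2 \left(6 - 150\right)^{2} + 10 \left(6 - 150\right)\right) - 6411202} = \frac{1}{\left(10 + 2 \left(-144\right)^{2} + 10 \left(-144\right)\right) - 6411202} = \frac{1}{\left(10 + 2 \cdot 20736 - 1440\right) - 6411202} = \frac{1}{\left(10 + 41472 - 1440\right) - 6411202} = \frac{1}{40042 - 6411202} = \frac{1}{-6371160} = - \frac{1}{6371160}$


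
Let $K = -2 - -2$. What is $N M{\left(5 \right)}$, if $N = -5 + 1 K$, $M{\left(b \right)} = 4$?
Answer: $-20$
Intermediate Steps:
$K = 0$ ($K = -2 + 2 = 0$)
$N = -5$ ($N = -5 + 1 \cdot 0 = -5 + 0 = -5$)
$N M{\left(5 \right)} = \left(-5\right) 4 = -20$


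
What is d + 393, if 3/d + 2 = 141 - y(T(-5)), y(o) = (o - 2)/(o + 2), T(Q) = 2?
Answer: 54630/139 ≈ 393.02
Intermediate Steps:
y(o) = (-2 + o)/(2 + o)
d = 3/139 (d = 3/(-2 + (141 - (-2 + 2)/(2 + 2))) = 3/(-2 + (141 - 0/4)) = 3/(-2 + (141 - 1*0)) = 3/(-2 + (141 + 0)) = 3/(-2 + 141) = 3/139 ≈ 0.021583)
d + 393 = 3/139 + 393 = 54630/139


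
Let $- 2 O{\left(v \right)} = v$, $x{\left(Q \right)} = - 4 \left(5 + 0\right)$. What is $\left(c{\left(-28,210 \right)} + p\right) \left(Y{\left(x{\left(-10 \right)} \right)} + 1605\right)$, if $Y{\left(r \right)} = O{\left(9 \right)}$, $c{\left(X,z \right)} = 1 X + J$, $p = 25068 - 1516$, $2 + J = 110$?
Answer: $37823016$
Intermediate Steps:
$x{\left(Q \right)} = -20$ ($x{\left(Q \right)} = \left(-4\right) 5 = -20$)
$J = 108$ ($J = -2 + 110 = 108$)
$O{\left(v \right)} = - \frac{v}{2}$
$p = 23552$ ($p = 25068 - 1516 = 23552$)
$c{\left(X,z \right)} = 108 + X$ ($c{\left(X,z \right)} = 1 X + 108 = X + 108 = 108 + X$)
$Y{\left(r \right)} = - \frac{9}{2}$ ($Y{\left(r \right)} = \left(- \frac{1}{2}\right) 9 = - \frac{9}{2}$)
$\left(c{\left(-28,210 \right)} + p\right) \left(Y{\left(x{\left(-10 \right)} \right)} + 1605\right) = \left(\left(108 - 28\right) + 23552\right) \left(- \frac{9}{2} + 1605\right) = \left(80 + 23552\right) \frac{3201}{2} = 23632 \cdot \frac{3201}{2} = 37823016$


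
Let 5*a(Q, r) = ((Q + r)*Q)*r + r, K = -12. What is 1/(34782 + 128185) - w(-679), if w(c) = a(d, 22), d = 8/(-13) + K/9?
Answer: 207626810219/1239364035 ≈ 167.53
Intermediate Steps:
d = -76/39 (d = 8/(-13) - 12/9 = 8*(-1/13) - 12*1/9 = -8/13 - 4/3 = -76/39 ≈ -1.9487)
a(Q, r) = r/5 + Q*r*(Q + r)/5 (a(Q, r) = (((Q + r)*Q)*r + r)/5 = ((Q*(Q + r))*r + r)/5 = (Q*r*(Q + r) + r)/5 = (r + Q*r*(Q + r))/5 = r/5 + Q*r*(Q + r)/5)
w(c) = -1274042/7605 (w(c) = (1/5)*22*(1 + (-76/39)**2 - 76/39*22) = (1/5)*22*(1 + 5776/1521 - 1672/39) = (1/5)*22*(-57911/1521) = -1274042/7605)
1/(34782 + 128185) - w(-679) = 1/(34782 + 128185) - 1*(-1274042/7605) = 1/162967 + 1274042/7605 = 207626810219/1239364035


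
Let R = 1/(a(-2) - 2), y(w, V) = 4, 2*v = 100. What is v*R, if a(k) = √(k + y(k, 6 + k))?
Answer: -50 - 25*√2 ≈ -85.355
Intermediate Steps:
v = 50 (v = (½)*100 = 50)
a(k) = √(4 + k) (a(k) = √(k + 4) = √(4 + k))
R = 1/(-2 + √2) (R = 1/(√(4 - 2) - 2) = 1/(√2 - 2) = 1/(-2 + √2) ≈ -1.7071)
v*R = 50*(-1 - √2/2) = -50 - 25*√2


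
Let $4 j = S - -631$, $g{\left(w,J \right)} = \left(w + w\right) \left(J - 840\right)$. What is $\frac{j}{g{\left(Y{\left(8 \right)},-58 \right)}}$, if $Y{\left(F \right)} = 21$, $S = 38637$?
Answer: $- \frac{9817}{37716} \approx -0.26029$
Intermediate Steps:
$g{\left(w,J \right)} = 2 w \left(-840 + J\right)$
$j = 9817$ ($j = \frac{38637 - -631}{4} = \frac{38637 + 631}{4} = \frac{1}{4} \cdot 39268 = 9817$)
$\frac{j}{g{\left(Y{\left(8 \right)},-58 \right)}} = \frac{9817}{2 \cdot 21 \left(-840 - 58\right)} = \frac{9817}{2 \cdot 21 \left(-898\right)} = \frac{9817}{-37716} = 9817 \left(- \frac{1}{37716}\right) = - \frac{9817}{37716}$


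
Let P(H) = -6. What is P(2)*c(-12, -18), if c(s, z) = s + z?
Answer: 180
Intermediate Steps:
P(2)*c(-12, -18) = -6*(-12 - 18) = -6*(-30) = 180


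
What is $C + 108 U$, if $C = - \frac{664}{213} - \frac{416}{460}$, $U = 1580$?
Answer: $\frac{4179728288}{24495} \approx 1.7064 \cdot 10^{5}$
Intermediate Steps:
$C = - \frac{98512}{24495}$ ($C = \left(-664\right) \frac{1}{213} - \frac{104}{115} = - \frac{664}{213} - \frac{104}{115} = - \frac{98512}{24495} \approx -4.0217$)
$C + 108 U = - \frac{98512}{24495} + 108 \cdot 1580 = - \frac{98512}{24495} + 170640 = \frac{4179728288}{24495}$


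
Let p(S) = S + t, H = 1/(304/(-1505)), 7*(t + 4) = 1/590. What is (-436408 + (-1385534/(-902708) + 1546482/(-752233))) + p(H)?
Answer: -46508833819640173037573/106569596468530160 ≈ -4.3642e+5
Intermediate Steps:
t = -16519/4130 (t = -4 + (⅐)/590 = -4 + (⅐)*(1/590) = -4 + 1/4130 = -16519/4130 ≈ -3.9998)
H = -1505/304 (H = 1/(304*(-1/1505)) = 1/(-304/1505) = -1505/304 ≈ -4.9507)
p(S) = -16519/4130 + S (p(S) = S - 16519/4130 = -16519/4130 + S)
(-436408 + (-1385534/(-902708) + 1546482/(-752233))) + p(H) = (-436408 + (-1385534/(-902708) + 1546482/(-752233))) + (-16519/4130 - 1505/304) = (-436408 + (-1385534*(-1/902708) + 1546482*(-1/752233))) - 5618713/627760 = (-436408 + (692767/451354 - 1546482/752233)) - 5618713/627760 = (-436408 - 176888637917/339523373482) - 5618713/627760 = -148170893263170573/339523373482 - 5618713/627760 = -46508833819640173037573/106569596468530160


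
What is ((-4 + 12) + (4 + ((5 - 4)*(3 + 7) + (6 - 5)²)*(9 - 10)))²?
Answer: 1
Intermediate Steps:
((-4 + 12) + (4 + ((5 - 4)*(3 + 7) + (6 - 5)²)*(9 - 10)))² = (8 + (4 + (1*10 + 1²)*(-1)))² = (8 + (4 + (10 + 1)*(-1)))² = (8 + (4 + 11*(-1)))² = (8 + (4 - 11))² = (8 - 7)² = 1² = 1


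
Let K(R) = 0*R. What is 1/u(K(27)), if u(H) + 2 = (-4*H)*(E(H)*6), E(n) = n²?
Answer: -½ ≈ -0.50000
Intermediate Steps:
K(R) = 0
u(H) = -2 - 24*H³ (u(H) = -2 + (-4*H)*(H²*6) = -2 + (-4*H)*(6*H²) = -2 - 24*H³)
1/u(K(27)) = 1/(-2 - 24*0³) = 1/(-2 - 24*0) = 1/(-2 + 0) = 1/(-2) = -½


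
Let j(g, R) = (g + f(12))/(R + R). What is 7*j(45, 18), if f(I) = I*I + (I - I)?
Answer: 147/4 ≈ 36.750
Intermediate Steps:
f(I) = I**2 (f(I) = I**2 + 0 = I**2)
j(g, R) = (144 + g)/(2*R) (j(g, R) = (g + 12**2)/(R + R) = (g + 144)/((2*R)) = (144 + g)*(1/(2*R)) = (144 + g)/(2*R))
7*j(45, 18) = 7*((1/2)*(144 + 45)/18) = 7*((1/2)*(1/18)*189) = 7*(21/4) = 147/4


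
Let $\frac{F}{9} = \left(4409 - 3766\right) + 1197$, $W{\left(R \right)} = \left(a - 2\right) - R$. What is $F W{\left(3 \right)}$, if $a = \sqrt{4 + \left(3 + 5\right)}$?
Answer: $-82800 + 33120 \sqrt{3} \approx -25434.0$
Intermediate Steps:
$a = 2 \sqrt{3}$ ($a = \sqrt{4 + 8} = \sqrt{12} = 2 \sqrt{3} \approx 3.4641$)
$W{\left(R \right)} = -2 - R + 2 \sqrt{3}$ ($W{\left(R \right)} = \left(2 \sqrt{3} - 2\right) - R = \left(-2 + 2 \sqrt{3}\right) - R = -2 - R + 2 \sqrt{3}$)
$F = 16560$ ($F = 9 \left(\left(4409 - 3766\right) + 1197\right) = 9 \left(643 + 1197\right) = 9 \cdot 1840 = 16560$)
$F W{\left(3 \right)} = 16560 \left(-2 - 3 + 2 \sqrt{3}\right) = 16560 \left(-5 + 2 \sqrt{3}\right) = -82800 + 33120 \sqrt{3}$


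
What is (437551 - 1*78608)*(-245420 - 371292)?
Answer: -221364455416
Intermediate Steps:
(437551 - 1*78608)*(-245420 - 371292) = (437551 - 78608)*(-616712) = 358943*(-616712) = -221364455416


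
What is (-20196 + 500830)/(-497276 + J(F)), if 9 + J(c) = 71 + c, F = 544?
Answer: -240317/248335 ≈ -0.96771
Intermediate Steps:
J(c) = 62 + c (J(c) = -9 + (71 + c) = 62 + c)
(-20196 + 500830)/(-497276 + J(F)) = (-20196 + 500830)/(-497276 + (62 + 544)) = 480634/(-497276 + 606) = 480634/(-496670) = 480634*(-1/496670) = -240317/248335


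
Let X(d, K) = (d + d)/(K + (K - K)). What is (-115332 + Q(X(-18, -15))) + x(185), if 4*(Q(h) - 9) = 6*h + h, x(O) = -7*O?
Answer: -583069/5 ≈ -1.1661e+5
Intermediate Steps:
X(d, K) = 2*d/K (X(d, K) = (2*d)/(K + 0) = (2*d)/K = 2*d/K)
Q(h) = 9 + 7*h/4 (Q(h) = 9 + (6*h + h)/4 = 9 + (7*h)/4 = 9 + 7*h/4)
(-115332 + Q(X(-18, -15))) + x(185) = (-115332 + (9 + 7*(2*(-18)/(-15))/4)) - 7*185 = (-115332 + (9 + 7*(2*(-18)*(-1/15))/4)) - 1295 = (-115332 + (9 + (7/4)*(12/5))) - 1295 = (-115332 + (9 + 21/5)) - 1295 = (-115332 + 66/5) - 1295 = -576594/5 - 1295 = -583069/5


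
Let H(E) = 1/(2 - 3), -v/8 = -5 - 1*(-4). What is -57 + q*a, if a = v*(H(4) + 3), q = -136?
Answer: -2233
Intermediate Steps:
v = 8 (v = -8*(-5 - 1*(-4)) = -8*(-5 + 4) = -8*(-1) = 8)
H(E) = -1 (H(E) = 1/(-1) = -1)
a = 16 (a = 8*(-1 + 3) = 8*2 = 16)
-57 + q*a = -57 - 136*16 = -57 - 2176 = -2233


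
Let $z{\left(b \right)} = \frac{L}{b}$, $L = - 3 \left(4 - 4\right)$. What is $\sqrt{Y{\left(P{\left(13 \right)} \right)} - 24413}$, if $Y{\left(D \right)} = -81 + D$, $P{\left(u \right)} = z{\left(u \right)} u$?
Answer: $i \sqrt{24494} \approx 156.51 i$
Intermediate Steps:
$L = 0$ ($L = \left(-3\right) 0 = 0$)
$z{\left(b \right)} = 0$ ($z{\left(b \right)} = \frac{0}{b} = 0$)
$P{\left(u \right)} = 0$ ($P{\left(u \right)} = 0 u = 0$)
$\sqrt{Y{\left(P{\left(13 \right)} \right)} - 24413} = \sqrt{\left(-81 + 0\right) - 24413} = \sqrt{-81 - 24413} = \sqrt{-24494} = i \sqrt{24494}$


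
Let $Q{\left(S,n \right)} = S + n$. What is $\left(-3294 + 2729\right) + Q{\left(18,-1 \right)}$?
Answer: $-548$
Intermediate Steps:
$\left(-3294 + 2729\right) + Q{\left(18,-1 \right)} = \left(-3294 + 2729\right) + \left(18 - 1\right) = -565 + 17 = -548$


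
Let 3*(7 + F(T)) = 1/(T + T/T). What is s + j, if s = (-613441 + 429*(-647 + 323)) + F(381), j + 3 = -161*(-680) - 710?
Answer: -737653841/1146 ≈ -6.4368e+5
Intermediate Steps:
j = 108767 (j = -3 + (-161*(-680) - 710) = -3 + (109480 - 710) = -3 + 108770 = 108767)
F(T) = -7 + 1/(3*(1 + T)) (F(T) = -7 + 1/(3*(T + T/T)) = -7 + 1/(3*(T + 1)) = -7 + 1/(3*(1 + T)))
s = -862300823/1146 (s = (-613441 + 429*(-647 + 323)) + (-20 - 21*381)/(3*(1 + 381)) = (-613441 + 429*(-324)) + (⅓)*(-20 - 8001)/382 = (-613441 - 138996) + (⅓)*(1/382)*(-8021) = -752437 - 8021/1146 = -862300823/1146 ≈ -7.5244e+5)
s + j = -862300823/1146 + 108767 = -737653841/1146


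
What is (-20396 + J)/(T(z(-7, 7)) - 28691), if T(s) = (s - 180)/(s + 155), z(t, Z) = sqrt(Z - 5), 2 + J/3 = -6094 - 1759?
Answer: 6060215475999/3955339527805 + 2945387*sqrt(2)/3955339527805 ≈ 1.5322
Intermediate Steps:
J = -23565 (J = -6 + 3*(-6094 - 1759) = -6 + 3*(-7853) = -6 - 23559 = -23565)
z(t, Z) = sqrt(-5 + Z)
T(s) = (-180 + s)/(155 + s)
(-20396 + J)/(T(z(-7, 7)) - 28691) = (-20396 - 23565)/((-180 + sqrt(-5 + 7))/(155 + sqrt(-5 + 7)) - 28691) = -43961/((-180 + sqrt(2))/(155 + sqrt(2)) - 28691) = -43961/(-28691 + (-180 + sqrt(2))/(155 + sqrt(2)))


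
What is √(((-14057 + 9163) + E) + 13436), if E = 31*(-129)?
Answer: √4543 ≈ 67.402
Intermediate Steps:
E = -3999
√(((-14057 + 9163) + E) + 13436) = √(((-14057 + 9163) - 3999) + 13436) = √((-4894 - 3999) + 13436) = √(-8893 + 13436) = √4543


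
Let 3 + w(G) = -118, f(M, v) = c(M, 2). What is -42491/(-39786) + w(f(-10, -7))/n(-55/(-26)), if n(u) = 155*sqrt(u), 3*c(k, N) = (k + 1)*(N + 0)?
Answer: 42491/39786 - 11*sqrt(1430)/775 ≈ 0.53125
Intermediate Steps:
c(k, N) = N*(1 + k)/3 (c(k, N) = ((k + 1)*(N + 0))/3 = ((1 + k)*N)/3 = (N*(1 + k))/3 = N*(1 + k)/3)
f(M, v) = 2/3 + 2*M/3 (f(M, v) = (1/3)*2*(1 + M) = 2/3 + 2*M/3)
w(G) = -121 (w(G) = -3 - 118 = -121)
-42491/(-39786) + w(f(-10, -7))/n(-55/(-26)) = -42491/(-39786) - 121*sqrt(55)/(8525*sqrt(-1/(-26))) = -42491*(-1/39786) - 121*sqrt(1430)/8525 = 42491/39786 - 121*sqrt(1430)/8525 = 42491/39786 - 11*sqrt(1430)/775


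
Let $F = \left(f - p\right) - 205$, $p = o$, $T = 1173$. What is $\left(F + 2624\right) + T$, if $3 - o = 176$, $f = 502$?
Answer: $4267$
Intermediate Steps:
$o = -173$ ($o = 3 - 176 = -173$)
$p = -173$
$F = 470$ ($F = \left(502 - -173\right) - 205 = \left(502 + 173\right) - 205 = 675 - 205 = 470$)
$\left(F + 2624\right) + T = \left(470 + 2624\right) + 1173 = 3094 + 1173 = 4267$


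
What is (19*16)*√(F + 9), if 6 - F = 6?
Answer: 912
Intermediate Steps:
F = 0 (F = 6 - 1*6 = 6 - 6 = 0)
(19*16)*√(F + 9) = (19*16)*√(0 + 9) = 304*√9 = 304*3 = 912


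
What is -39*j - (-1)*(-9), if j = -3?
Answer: 108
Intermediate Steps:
-39*j - (-1)*(-9) = -39*(-3) - (-1)*(-9) = 117 - 1*9 = 117 - 9 = 108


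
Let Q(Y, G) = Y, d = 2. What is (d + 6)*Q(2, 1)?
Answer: 16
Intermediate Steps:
(d + 6)*Q(2, 1) = (2 + 6)*2 = 8*2 = 16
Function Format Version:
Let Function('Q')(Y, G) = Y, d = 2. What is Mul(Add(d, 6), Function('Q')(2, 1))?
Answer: 16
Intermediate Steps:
Mul(Add(d, 6), Function('Q')(2, 1)) = Mul(Add(2, 6), 2) = Mul(8, 2) = 16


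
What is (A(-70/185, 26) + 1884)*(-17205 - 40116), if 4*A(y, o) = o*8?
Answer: -110973456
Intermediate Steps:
A(y, o) = 2*o (A(y, o) = (o*8)/4 = (8*o)/4 = 2*o)
(A(-70/185, 26) + 1884)*(-17205 - 40116) = (2*26 + 1884)*(-17205 - 40116) = (52 + 1884)*(-57321) = 1936*(-57321) = -110973456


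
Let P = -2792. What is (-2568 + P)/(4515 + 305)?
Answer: -268/241 ≈ -1.1120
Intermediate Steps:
(-2568 + P)/(4515 + 305) = (-2568 - 2792)/(4515 + 305) = -5360/4820 = -5360*1/4820 = -268/241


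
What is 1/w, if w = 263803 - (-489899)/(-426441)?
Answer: 426441/112495925224 ≈ 3.7907e-6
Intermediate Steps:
w = 112495925224/426441 (w = 263803 - (-489899)*(-1)/426441 = 263803 - 1*489899/426441 = 263803 - 489899/426441 = 112495925224/426441 ≈ 2.6380e+5)
1/w = 1/(112495925224/426441) = 426441/112495925224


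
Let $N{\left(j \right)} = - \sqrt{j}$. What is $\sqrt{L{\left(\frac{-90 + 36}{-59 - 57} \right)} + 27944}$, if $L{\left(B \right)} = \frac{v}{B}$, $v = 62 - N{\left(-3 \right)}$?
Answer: $\frac{\sqrt{2274252 + 174 i \sqrt{3}}}{9} \approx 167.56 + 0.011102 i$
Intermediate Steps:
$v = 62 + i \sqrt{3}$ ($v = 62 - - \sqrt{-3} = 62 - - i \sqrt{3} = 62 + i \sqrt{3} \approx 62.0 + 1.732 i$)
$L{\left(B \right)} = \frac{62 + i \sqrt{3}}{B}$
$\sqrt{L{\left(\frac{-90 + 36}{-59 - 57} \right)} + 27944} = \sqrt{\frac{62 + i \sqrt{3}}{\left(-90 + 36\right) \frac{1}{-59 - 57}} + 27944} = \sqrt{\frac{62 + i \sqrt{3}}{\left(-54\right) \frac{1}{-116}} + 27944} = \sqrt{\frac{62 + i \sqrt{3}}{\left(-54\right) \left(- \frac{1}{116}\right)} + 27944} = \sqrt{\frac{62 + i \sqrt{3}}{\frac{27}{58}} + 27944} = \sqrt{\frac{58 \left(62 + i \sqrt{3}\right)}{27} + 27944} = \sqrt{\left(\frac{3596}{27} + \frac{58 i \sqrt{3}}{27}\right) + 27944} = \sqrt{\frac{758084}{27} + \frac{58 i \sqrt{3}}{27}}$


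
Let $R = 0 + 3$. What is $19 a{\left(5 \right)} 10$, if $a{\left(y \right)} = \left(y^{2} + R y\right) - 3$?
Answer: $7030$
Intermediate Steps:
$R = 3$
$a{\left(y \right)} = -3 + y^{2} + 3 y$ ($a{\left(y \right)} = \left(y^{2} + 3 y\right) - 3 = -3 + y^{2} + 3 y$)
$19 a{\left(5 \right)} 10 = 19 \left(-3 + 5^{2} + 3 \cdot 5\right) 10 = 19 \left(-3 + 25 + 15\right) 10 = 19 \cdot 37 \cdot 10 = 703 \cdot 10 = 7030$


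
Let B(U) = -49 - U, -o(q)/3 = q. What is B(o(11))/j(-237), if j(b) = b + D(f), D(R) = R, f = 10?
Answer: 16/227 ≈ 0.070485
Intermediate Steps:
o(q) = -3*q
j(b) = 10 + b (j(b) = b + 10 = 10 + b)
B(o(11))/j(-237) = (-49 - (-3)*11)/(10 - 237) = (-49 - 1*(-33))/(-227) = (-49 + 33)*(-1/227) = -16*(-1/227) = 16/227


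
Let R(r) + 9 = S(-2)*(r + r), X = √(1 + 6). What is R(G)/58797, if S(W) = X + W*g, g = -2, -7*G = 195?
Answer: -541/137193 - 130*√7/137193 ≈ -0.0064504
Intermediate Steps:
G = -195/7 (G = -⅐*195 = -195/7 ≈ -27.857)
X = √7 ≈ 2.6458
S(W) = √7 - 2*W (S(W) = √7 + W*(-2) = √7 - 2*W)
R(r) = -9 + 2*r*(4 + √7) (R(r) = -9 + (√7 - 2*(-2))*(r + r) = -9 + (√7 + 4)*(2*r) = -9 + (4 + √7)*(2*r) = -9 + 2*r*(4 + √7))
R(G)/58797 = (-9 + 2*(-195/7)*(4 + √7))/58797 = (-9 + (-1560/7 - 390*√7/7))*(1/58797) = (-1623/7 - 390*√7/7)*(1/58797) = -541/137193 - 130*√7/137193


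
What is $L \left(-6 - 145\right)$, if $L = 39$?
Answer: $-5889$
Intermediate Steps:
$L \left(-6 - 145\right) = 39 \left(-6 - 145\right) = 39 \left(-151\right) = -5889$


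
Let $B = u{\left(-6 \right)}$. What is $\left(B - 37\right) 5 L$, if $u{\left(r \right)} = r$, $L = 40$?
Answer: $-8600$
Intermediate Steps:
$B = -6$
$\left(B - 37\right) 5 L = \left(-6 - 37\right) 5 \cdot 40 = \left(-43\right) 5 \cdot 40 = \left(-215\right) 40 = -8600$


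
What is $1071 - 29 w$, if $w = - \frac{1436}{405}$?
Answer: $\frac{475399}{405} \approx 1173.8$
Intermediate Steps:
$w = - \frac{1436}{405}$ ($w = \left(-1436\right) \frac{1}{405} = - \frac{1436}{405} \approx -3.5457$)
$1071 - 29 w = 1071 - - \frac{41644}{405} = 1071 + \frac{41644}{405} = \frac{475399}{405}$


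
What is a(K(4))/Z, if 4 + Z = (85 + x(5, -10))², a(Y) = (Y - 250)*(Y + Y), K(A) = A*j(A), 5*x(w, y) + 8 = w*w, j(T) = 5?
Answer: -14375/12204 ≈ -1.1779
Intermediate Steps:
x(w, y) = -8/5 + w²/5 (x(w, y) = -8/5 + (w*w)/5 = -8/5 + w²/5)
K(A) = 5*A (K(A) = A*5 = 5*A)
a(Y) = 2*Y*(-250 + Y) (a(Y) = (-250 + Y)*(2*Y) = 2*Y*(-250 + Y))
Z = 195264/25 (Z = -4 + (85 + (-8/5 + (⅕)*5²))² = -4 + (85 + (-8/5 + (⅕)*25))² = -4 + (85 + (-8/5 + 5))² = -4 + (85 + 17/5)² = -4 + (442/5)² = -4 + 195364/25 = 195264/25 ≈ 7810.6)
a(K(4))/Z = (2*(5*4)*(-250 + 5*4))/(195264/25) = (2*20*(-250 + 20))*(25/195264) = (2*20*(-230))*(25/195264) = -9200*25/195264 = -14375/12204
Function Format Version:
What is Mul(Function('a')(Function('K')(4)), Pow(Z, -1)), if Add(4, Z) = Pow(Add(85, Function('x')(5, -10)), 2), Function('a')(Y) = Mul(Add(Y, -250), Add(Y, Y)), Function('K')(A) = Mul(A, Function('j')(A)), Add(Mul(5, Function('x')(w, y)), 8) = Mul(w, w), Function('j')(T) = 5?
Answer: Rational(-14375, 12204) ≈ -1.1779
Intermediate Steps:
Function('x')(w, y) = Add(Rational(-8, 5), Mul(Rational(1, 5), Pow(w, 2))) (Function('x')(w, y) = Add(Rational(-8, 5), Mul(Rational(1, 5), Mul(w, w))) = Add(Rational(-8, 5), Mul(Rational(1, 5), Pow(w, 2))))
Function('K')(A) = Mul(5, A) (Function('K')(A) = Mul(A, 5) = Mul(5, A))
Function('a')(Y) = Mul(2, Y, Add(-250, Y)) (Function('a')(Y) = Mul(Add(-250, Y), Mul(2, Y)) = Mul(2, Y, Add(-250, Y)))
Z = Rational(195264, 25) (Z = Add(-4, Pow(Add(85, Add(Rational(-8, 5), Mul(Rational(1, 5), Pow(5, 2)))), 2)) = Add(-4, Pow(Add(85, Add(Rational(-8, 5), Mul(Rational(1, 5), 25))), 2)) = Add(-4, Pow(Add(85, Add(Rational(-8, 5), 5)), 2)) = Add(-4, Pow(Add(85, Rational(17, 5)), 2)) = Add(-4, Pow(Rational(442, 5), 2)) = Add(-4, Rational(195364, 25)) = Rational(195264, 25) ≈ 7810.6)
Mul(Function('a')(Function('K')(4)), Pow(Z, -1)) = Mul(Mul(2, Mul(5, 4), Add(-250, Mul(5, 4))), Pow(Rational(195264, 25), -1)) = Mul(Mul(2, 20, Add(-250, 20)), Rational(25, 195264)) = Mul(Mul(2, 20, -230), Rational(25, 195264)) = Mul(-9200, Rational(25, 195264)) = Rational(-14375, 12204)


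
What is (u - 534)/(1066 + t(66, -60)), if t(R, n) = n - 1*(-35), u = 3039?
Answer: 835/347 ≈ 2.4063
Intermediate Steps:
t(R, n) = 35 + n (t(R, n) = n + 35 = 35 + n)
(u - 534)/(1066 + t(66, -60)) = (3039 - 534)/(1066 + (35 - 60)) = 2505/(1066 - 25) = 2505/1041 = 2505*(1/1041) = 835/347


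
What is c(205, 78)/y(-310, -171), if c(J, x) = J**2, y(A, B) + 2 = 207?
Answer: 205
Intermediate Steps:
y(A, B) = 205 (y(A, B) = -2 + 207 = 205)
c(205, 78)/y(-310, -171) = 205**2/205 = 42025*(1/205) = 205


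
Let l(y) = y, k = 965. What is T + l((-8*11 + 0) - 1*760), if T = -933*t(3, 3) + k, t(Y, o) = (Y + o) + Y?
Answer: -8280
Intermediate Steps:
t(Y, o) = o + 2*Y
T = -7432 (T = -933*(3 + 2*3) + 965 = -933*(3 + 6) + 965 = -933*9 + 965 = -8397 + 965 = -7432)
T + l((-8*11 + 0) - 1*760) = -7432 + ((-8*11 + 0) - 1*760) = -7432 + ((-88 + 0) - 760) = -7432 + (-88 - 760) = -7432 - 848 = -8280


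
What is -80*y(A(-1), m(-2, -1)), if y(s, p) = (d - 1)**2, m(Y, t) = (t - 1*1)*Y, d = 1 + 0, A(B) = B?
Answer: 0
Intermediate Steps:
d = 1
m(Y, t) = Y*(-1 + t) (m(Y, t) = (t - 1)*Y = (-1 + t)*Y = Y*(-1 + t))
y(s, p) = 0 (y(s, p) = (1 - 1)**2 = 0**2 = 0)
-80*y(A(-1), m(-2, -1)) = -80*0 = 0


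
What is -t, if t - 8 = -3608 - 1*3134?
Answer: 6734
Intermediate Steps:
t = -6734 (t = 8 + (-3608 - 1*3134) = 8 + (-3608 - 3134) = 8 - 6742 = -6734)
-t = -1*(-6734) = 6734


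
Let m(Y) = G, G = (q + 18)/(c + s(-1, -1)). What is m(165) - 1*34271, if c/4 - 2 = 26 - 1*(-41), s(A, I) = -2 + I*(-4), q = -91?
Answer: -9527411/278 ≈ -34271.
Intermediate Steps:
s(A, I) = -2 - 4*I
c = 276 (c = 8 + 4*(26 - 1*(-41)) = 8 + 4*(26 + 41) = 8 + 4*67 = 8 + 268 = 276)
G = -73/278 (G = (-91 + 18)/(276 + (-2 - 4*(-1))) = -73/(276 + (-2 + 4)) = -73/(276 + 2) = -73/278 ≈ -0.26259)
m(Y) = -73/278
m(165) - 1*34271 = -73/278 - 1*34271 = -73/278 - 34271 = -9527411/278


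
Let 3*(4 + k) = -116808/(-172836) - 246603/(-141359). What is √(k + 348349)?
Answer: √1443987510537064290302390/2035993677 ≈ 590.21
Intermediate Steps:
k = -19504112609/6107981031 (k = -4 + (-116808/(-172836) - 246603/(-141359))/3 = -4 + (-116808*(-1/172836) - 246603*(-1/141359))/3 = -4 + (9734/14403 + 246603/141359)/3 = -4 + (⅓)*(4927811515/2035993677) = -4 + 4927811515/6107981031 = -19504112609/6107981031 ≈ -3.1932)
√(k + 348349) = √(-19504112609/6107981031 + 348349) = √(2127689580055210/6107981031) = √1443987510537064290302390/2035993677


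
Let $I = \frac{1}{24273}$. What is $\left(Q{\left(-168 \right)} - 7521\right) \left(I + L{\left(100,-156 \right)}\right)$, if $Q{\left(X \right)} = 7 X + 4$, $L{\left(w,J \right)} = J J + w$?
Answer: $- \frac{5156122807097}{24273} \approx -2.1242 \cdot 10^{8}$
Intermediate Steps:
$L{\left(w,J \right)} = w + J^{2}$ ($L{\left(w,J \right)} = J^{2} + w = w + J^{2}$)
$Q{\left(X \right)} = 4 + 7 X$
$I = \frac{1}{24273} \approx 4.1198 \cdot 10^{-5}$
$\left(Q{\left(-168 \right)} - 7521\right) \left(I + L{\left(100,-156 \right)}\right) = \left(\left(4 + 7 \left(-168\right)\right) - 7521\right) \left(\frac{1}{24273} + \left(100 + \left(-156\right)^{2}\right)\right) = \left(\left(4 - 1176\right) - 7521\right) \left(\frac{1}{24273} + \left(100 + 24336\right)\right) = \left(-1172 - 7521\right) \left(\frac{1}{24273} + 24436\right) = \left(-8693\right) \frac{593135029}{24273} = - \frac{5156122807097}{24273}$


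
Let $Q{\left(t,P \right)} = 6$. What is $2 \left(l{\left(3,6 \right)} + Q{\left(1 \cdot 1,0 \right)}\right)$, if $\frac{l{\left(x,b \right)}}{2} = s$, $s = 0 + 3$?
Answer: $24$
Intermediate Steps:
$s = 3$
$l{\left(x,b \right)} = 6$ ($l{\left(x,b \right)} = 2 \cdot 3 = 6$)
$2 \left(l{\left(3,6 \right)} + Q{\left(1 \cdot 1,0 \right)}\right) = 2 \left(6 + 6\right) = 2 \cdot 12 = 24$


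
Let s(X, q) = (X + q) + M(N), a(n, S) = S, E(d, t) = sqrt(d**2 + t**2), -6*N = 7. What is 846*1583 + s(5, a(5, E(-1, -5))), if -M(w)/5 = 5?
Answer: 1339198 + sqrt(26) ≈ 1.3392e+6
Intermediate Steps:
N = -7/6 (N = -1/6*7 = -7/6 ≈ -1.1667)
M(w) = -25 (M(w) = -5*5 = -25)
s(X, q) = -25 + X + q (s(X, q) = (X + q) - 25 = -25 + X + q)
846*1583 + s(5, a(5, E(-1, -5))) = 846*1583 + (-25 + 5 + sqrt((-1)**2 + (-5)**2)) = 1339218 + (-25 + 5 + sqrt(1 + 25)) = 1339218 + (-25 + 5 + sqrt(26)) = 1339218 + (-20 + sqrt(26)) = 1339198 + sqrt(26)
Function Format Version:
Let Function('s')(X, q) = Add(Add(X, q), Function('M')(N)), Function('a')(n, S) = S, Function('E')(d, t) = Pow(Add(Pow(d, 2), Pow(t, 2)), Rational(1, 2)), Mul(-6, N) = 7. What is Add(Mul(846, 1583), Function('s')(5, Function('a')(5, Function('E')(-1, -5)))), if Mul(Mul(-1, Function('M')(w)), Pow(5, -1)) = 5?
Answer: Add(1339198, Pow(26, Rational(1, 2))) ≈ 1.3392e+6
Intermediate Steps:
N = Rational(-7, 6) (N = Mul(Rational(-1, 6), 7) = Rational(-7, 6) ≈ -1.1667)
Function('M')(w) = -25 (Function('M')(w) = Mul(-5, 5) = -25)
Function('s')(X, q) = Add(-25, X, q) (Function('s')(X, q) = Add(Add(X, q), -25) = Add(-25, X, q))
Add(Mul(846, 1583), Function('s')(5, Function('a')(5, Function('E')(-1, -5)))) = Add(Mul(846, 1583), Add(-25, 5, Pow(Add(Pow(-1, 2), Pow(-5, 2)), Rational(1, 2)))) = Add(1339218, Add(-25, 5, Pow(Add(1, 25), Rational(1, 2)))) = Add(1339218, Add(-25, 5, Pow(26, Rational(1, 2)))) = Add(1339218, Add(-20, Pow(26, Rational(1, 2)))) = Add(1339198, Pow(26, Rational(1, 2)))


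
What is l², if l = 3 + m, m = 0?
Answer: 9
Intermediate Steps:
l = 3 (l = 3 + 0 = 3)
l² = 3² = 9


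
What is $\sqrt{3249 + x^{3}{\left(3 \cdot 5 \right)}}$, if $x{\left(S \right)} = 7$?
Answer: $2 \sqrt{898} \approx 59.933$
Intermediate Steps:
$\sqrt{3249 + x^{3}{\left(3 \cdot 5 \right)}} = \sqrt{3249 + 7^{3}} = \sqrt{3249 + 343} = \sqrt{3592} = 2 \sqrt{898}$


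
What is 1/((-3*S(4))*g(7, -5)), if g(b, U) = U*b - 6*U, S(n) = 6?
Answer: 1/90 ≈ 0.011111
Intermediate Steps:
g(b, U) = -6*U + U*b
1/((-3*S(4))*g(7, -5)) = 1/((-3*6)*(-5*(-6 + 7))) = 1/(-(-90)) = 1/(-18*(-5)) = 1/90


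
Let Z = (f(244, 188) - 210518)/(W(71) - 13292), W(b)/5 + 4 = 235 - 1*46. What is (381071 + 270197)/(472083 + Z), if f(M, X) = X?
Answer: 8054231356/5838460791 ≈ 1.3795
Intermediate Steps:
W(b) = 925 (W(b) = -20 + 5*(235 - 1*46) = -20 + 5*(235 - 46) = -20 + 5*189 = -20 + 945 = 925)
Z = 210330/12367 (Z = (188 - 210518)/(925 - 13292) = -210330/(-12367) = -210330*(-1/12367) = 210330/12367 ≈ 17.007)
(381071 + 270197)/(472083 + Z) = (381071 + 270197)/(472083 + 210330/12367) = 651268/(5838460791/12367) = 651268*(12367/5838460791) = 8054231356/5838460791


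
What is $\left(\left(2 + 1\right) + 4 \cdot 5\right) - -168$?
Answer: $191$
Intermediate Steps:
$\left(\left(2 + 1\right) + 4 \cdot 5\right) - -168 = \left(3 + 20\right) + 168 = 23 + 168 = 191$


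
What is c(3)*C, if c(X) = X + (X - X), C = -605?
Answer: -1815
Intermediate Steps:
c(X) = X (c(X) = X + 0 = X)
c(3)*C = 3*(-605) = -1815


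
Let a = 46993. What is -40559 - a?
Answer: -87552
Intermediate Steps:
-40559 - a = -40559 - 1*46993 = -40559 - 46993 = -87552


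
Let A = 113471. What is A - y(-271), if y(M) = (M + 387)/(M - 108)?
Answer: 43005625/379 ≈ 1.1347e+5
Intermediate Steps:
y(M) = (387 + M)/(-108 + M)
A - y(-271) = 113471 - (387 - 271)/(-108 - 271) = 113471 - 116/(-379) = 113471 - (-1)*116/379 = 113471 - 1*(-116/379) = 113471 + 116/379 = 43005625/379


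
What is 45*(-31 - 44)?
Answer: -3375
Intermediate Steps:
45*(-31 - 44) = 45*(-75) = -3375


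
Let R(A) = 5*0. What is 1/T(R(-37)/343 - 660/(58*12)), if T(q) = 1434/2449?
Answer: 2449/1434 ≈ 1.7078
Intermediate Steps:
R(A) = 0
T(q) = 1434/2449 (T(q) = 1434*(1/2449) = 1434/2449)
1/T(R(-37)/343 - 660/(58*12)) = 1/(1434/2449) = 2449/1434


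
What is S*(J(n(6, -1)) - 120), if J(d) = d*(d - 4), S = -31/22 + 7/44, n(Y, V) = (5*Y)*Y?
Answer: -39450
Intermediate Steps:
n(Y, V) = 5*Y²
S = -5/4 (S = -31*1/22 + 7*(1/44) = -31/22 + 7/44 = -5/4 ≈ -1.2500)
J(d) = d*(-4 + d)
S*(J(n(6, -1)) - 120) = -5*((5*6²)*(-4 + 5*6²) - 120)/4 = -5*((5*36)*(-4 + 5*36) - 120)/4 = -5*(180*(-4 + 180) - 120)/4 = -5*(180*176 - 120)/4 = -5*(31680 - 120)/4 = -5/4*31560 = -39450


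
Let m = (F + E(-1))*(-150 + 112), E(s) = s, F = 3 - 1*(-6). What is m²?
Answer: 92416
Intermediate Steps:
F = 9 (F = 3 + 6 = 9)
m = -304 (m = (9 - 1)*(-150 + 112) = 8*(-38) = -304)
m² = (-304)² = 92416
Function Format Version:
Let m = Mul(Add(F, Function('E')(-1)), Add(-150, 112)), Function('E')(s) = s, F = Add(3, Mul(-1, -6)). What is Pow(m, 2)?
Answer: 92416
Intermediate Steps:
F = 9 (F = Add(3, 6) = 9)
m = -304 (m = Mul(Add(9, -1), Add(-150, 112)) = Mul(8, -38) = -304)
Pow(m, 2) = Pow(-304, 2) = 92416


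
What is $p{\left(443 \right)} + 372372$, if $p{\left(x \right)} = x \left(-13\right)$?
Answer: $366613$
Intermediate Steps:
$p{\left(x \right)} = - 13 x$
$p{\left(443 \right)} + 372372 = \left(-13\right) 443 + 372372 = -5759 + 372372 = 366613$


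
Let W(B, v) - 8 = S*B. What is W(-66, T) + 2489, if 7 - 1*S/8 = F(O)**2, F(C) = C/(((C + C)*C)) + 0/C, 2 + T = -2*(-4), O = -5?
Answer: -29843/25 ≈ -1193.7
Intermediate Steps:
T = 6 (T = -2 - 2*(-4) = -2 + 8 = 6)
F(C) = 1/(2*C) (F(C) = C/(((2*C)*C)) + 0 = C/((2*C**2)) + 0 = C*(1/(2*C**2)) + 0 = 1/(2*C) + 0 = 1/(2*C))
S = 1398/25 (S = 56 - 8*((1/2)/(-5))**2 = 56 - 8*((1/2)*(-1/5))**2 = 56 - 8*(-1/10)**2 = 56 - 8*1/100 = 56 - 2/25 = 1398/25 ≈ 55.920)
W(B, v) = 8 + 1398*B/25
W(-66, T) + 2489 = (8 + (1398/25)*(-66)) + 2489 = (8 - 92268/25) + 2489 = -92068/25 + 2489 = -29843/25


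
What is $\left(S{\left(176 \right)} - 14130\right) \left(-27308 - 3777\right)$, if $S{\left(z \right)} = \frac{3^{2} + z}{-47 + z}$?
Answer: $\frac{56655054725}{129} \approx 4.3919 \cdot 10^{8}$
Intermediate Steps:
$S{\left(z \right)} = \frac{9 + z}{-47 + z}$
$\left(S{\left(176 \right)} - 14130\right) \left(-27308 - 3777\right) = \left(\frac{9 + 176}{-47 + 176} - 14130\right) \left(-27308 - 3777\right) = \left(\frac{1}{129} \cdot 185 - 14130\right) \left(-31085\right) = \left(\frac{185}{129} - 14130\right) \left(-31085\right) = \left(- \frac{1822585}{129}\right) \left(-31085\right) = \frac{56655054725}{129}$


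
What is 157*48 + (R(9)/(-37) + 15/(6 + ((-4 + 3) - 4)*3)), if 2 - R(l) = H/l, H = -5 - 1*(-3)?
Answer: 2508913/333 ≈ 7534.3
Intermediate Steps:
H = -2 (H = -5 + 3 = -2)
R(l) = 2 + 2/l (R(l) = 2 - (-2)/l = 2 + 2/l)
157*48 + (R(9)/(-37) + 15/(6 + ((-4 + 3) - 4)*3)) = 157*48 + ((2 + 2/9)/(-37) + 15/(6 + ((-4 + 3) - 4)*3)) = 7536 + ((2 + 2*(⅑))*(-1/37) + 15/(6 + (-1 - 4)*3)) = 7536 + ((2 + 2/9)*(-1/37) + 15/(6 - 5*3)) = 7536 + ((20/9)*(-1/37) + 15/(6 - 15)) = 7536 + (-20/333 + 15/(-9)) = 7536 + (-20/333 + 15*(-⅑)) = 7536 + (-20/333 - 5/3) = 7536 - 575/333 = 2508913/333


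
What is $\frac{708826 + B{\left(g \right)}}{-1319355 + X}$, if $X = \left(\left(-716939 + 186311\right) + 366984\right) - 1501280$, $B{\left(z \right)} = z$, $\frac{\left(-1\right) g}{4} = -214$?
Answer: $- \frac{709682}{2984279} \approx -0.23781$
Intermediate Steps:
$g = 856$ ($g = \left(-4\right) \left(-214\right) = 856$)
$X = -1664924$ ($X = \left(-530628 + 366984\right) - 1501280 = -163644 - 1501280 = -1664924$)
$\frac{708826 + B{\left(g \right)}}{-1319355 + X} = \frac{708826 + 856}{-1319355 - 1664924} = \frac{709682}{-2984279} = 709682 \left(- \frac{1}{2984279}\right) = - \frac{709682}{2984279}$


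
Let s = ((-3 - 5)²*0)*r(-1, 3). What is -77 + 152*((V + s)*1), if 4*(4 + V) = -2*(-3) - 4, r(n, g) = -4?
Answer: -609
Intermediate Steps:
s = 0 (s = ((-3 - 5)²*0)*(-4) = ((-8)²*0)*(-4) = (64*0)*(-4) = 0*(-4) = 0)
V = -7/2 (V = -4 + (-2*(-3) - 4)/4 = -4 + (6 - 4)/4 = -4 + (¼)*2 = -4 + ½ = -7/2 ≈ -3.5000)
-77 + 152*((V + s)*1) = -77 + 152*((-7/2 + 0)*1) = -77 + 152*(-7/2*1) = -77 + 152*(-7/2) = -77 - 532 = -609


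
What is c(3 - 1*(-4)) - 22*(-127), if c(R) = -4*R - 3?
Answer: 2763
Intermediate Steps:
c(R) = -3 - 4*R
c(3 - 1*(-4)) - 22*(-127) = (-3 - 4*(3 - 1*(-4))) - 22*(-127) = (-3 - 4*(3 + 4)) + 2794 = (-3 - 4*7) + 2794 = (-3 - 28) + 2794 = -31 + 2794 = 2763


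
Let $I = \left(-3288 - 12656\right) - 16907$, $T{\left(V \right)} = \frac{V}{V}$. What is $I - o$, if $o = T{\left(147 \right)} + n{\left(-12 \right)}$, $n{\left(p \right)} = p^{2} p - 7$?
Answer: $-31117$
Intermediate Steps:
$T{\left(V \right)} = 1$
$n{\left(p \right)} = -7 + p^{3}$ ($n{\left(p \right)} = p^{3} - 7 = -7 + p^{3}$)
$I = -32851$ ($I = -15944 - 16907 = -32851$)
$o = -1734$ ($o = 1 + \left(-7 + \left(-12\right)^{3}\right) = 1 - 1735 = -1734$)
$I - o = -32851 - -1734 = -32851 + 1734 = -31117$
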